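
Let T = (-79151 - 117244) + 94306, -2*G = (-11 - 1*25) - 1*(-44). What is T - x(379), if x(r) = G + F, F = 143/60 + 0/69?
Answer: -6125243/60 ≈ -1.0209e+5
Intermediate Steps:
G = -4 (G = -((-11 - 1*25) - 1*(-44))/2 = -((-11 - 25) + 44)/2 = -(-36 + 44)/2 = -½*8 = -4)
F = 143/60 (F = 143*(1/60) + 0*(1/69) = 143/60 + 0 = 143/60 ≈ 2.3833)
T = -102089 (T = -196395 + 94306 = -102089)
x(r) = -97/60 (x(r) = -4 + 143/60 = -97/60)
T - x(379) = -102089 - 1*(-97/60) = -102089 + 97/60 = -6125243/60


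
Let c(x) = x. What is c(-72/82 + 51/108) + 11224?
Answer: 16566025/1476 ≈ 11224.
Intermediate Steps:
c(-72/82 + 51/108) + 11224 = (-72/82 + 51/108) + 11224 = (-72*1/82 + 51*(1/108)) + 11224 = (-36/41 + 17/36) + 11224 = -599/1476 + 11224 = 16566025/1476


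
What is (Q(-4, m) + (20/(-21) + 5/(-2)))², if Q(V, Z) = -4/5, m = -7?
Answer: 797449/44100 ≈ 18.083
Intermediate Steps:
Q(V, Z) = -⅘ (Q(V, Z) = -4*⅕ = -⅘)
(Q(-4, m) + (20/(-21) + 5/(-2)))² = (-⅘ + (20/(-21) + 5/(-2)))² = (-⅘ + (20*(-1/21) + 5*(-½)))² = (-⅘ + (-20/21 - 5/2))² = (-⅘ - 145/42)² = (-893/210)² = 797449/44100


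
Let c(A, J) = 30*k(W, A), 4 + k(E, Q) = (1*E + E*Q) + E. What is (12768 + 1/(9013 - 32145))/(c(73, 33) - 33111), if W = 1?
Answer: -295349375/716652492 ≈ -0.41212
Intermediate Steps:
k(E, Q) = -4 + 2*E + E*Q (k(E, Q) = -4 + ((1*E + E*Q) + E) = -4 + ((E + E*Q) + E) = -4 + (2*E + E*Q) = -4 + 2*E + E*Q)
c(A, J) = -60 + 30*A (c(A, J) = 30*(-4 + 2*1 + 1*A) = 30*(-4 + 2 + A) = 30*(-2 + A) = -60 + 30*A)
(12768 + 1/(9013 - 32145))/(c(73, 33) - 33111) = (12768 + 1/(9013 - 32145))/((-60 + 30*73) - 33111) = (12768 + 1/(-23132))/((-60 + 2190) - 33111) = (12768 - 1/23132)/(2130 - 33111) = (295349375/23132)/(-30981) = (295349375/23132)*(-1/30981) = -295349375/716652492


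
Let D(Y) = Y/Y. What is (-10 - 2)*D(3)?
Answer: -12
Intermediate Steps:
D(Y) = 1
(-10 - 2)*D(3) = (-10 - 2)*1 = -12*1 = -12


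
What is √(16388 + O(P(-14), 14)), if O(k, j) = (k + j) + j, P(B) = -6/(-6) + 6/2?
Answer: 2*√4105 ≈ 128.14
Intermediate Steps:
P(B) = 4 (P(B) = -6*(-⅙) + 6*(½) = 1 + 3 = 4)
O(k, j) = k + 2*j (O(k, j) = (j + k) + j = k + 2*j)
√(16388 + O(P(-14), 14)) = √(16388 + (4 + 2*14)) = √(16388 + (4 + 28)) = √(16388 + 32) = √16420 = 2*√4105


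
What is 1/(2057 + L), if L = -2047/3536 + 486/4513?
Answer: 15957968/32818020561 ≈ 0.00048626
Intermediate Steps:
L = -7519615/15957968 (L = -2047*1/3536 + 486*(1/4513) = -2047/3536 + 486/4513 = -7519615/15957968 ≈ -0.47121)
1/(2057 + L) = 1/(2057 - 7519615/15957968) = 1/(32818020561/15957968) = 15957968/32818020561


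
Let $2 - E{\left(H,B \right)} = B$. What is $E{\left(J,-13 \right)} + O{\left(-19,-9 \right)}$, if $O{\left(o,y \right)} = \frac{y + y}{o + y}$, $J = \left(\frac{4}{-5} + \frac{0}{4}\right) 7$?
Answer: $\frac{219}{14} \approx 15.643$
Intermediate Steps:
$J = - \frac{28}{5}$ ($J = \left(4 \left(- \frac{1}{5}\right) + 0 \cdot \frac{1}{4}\right) 7 = \left(- \frac{4}{5} + 0\right) 7 = \left(- \frac{4}{5}\right) 7 = - \frac{28}{5} \approx -5.6$)
$E{\left(H,B \right)} = 2 - B$
$O{\left(o,y \right)} = \frac{2 y}{o + y}$
$E{\left(J,-13 \right)} + O{\left(-19,-9 \right)} = \left(2 - -13\right) + 2 \left(-9\right) \frac{1}{-19 - 9} = \left(2 + 13\right) + 2 \left(-9\right) \frac{1}{-28} = 15 + 2 \left(-9\right) \left(- \frac{1}{28}\right) = 15 + \frac{9}{14} = \frac{219}{14}$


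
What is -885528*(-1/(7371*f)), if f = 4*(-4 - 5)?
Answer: -3514/1053 ≈ -3.3371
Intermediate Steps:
f = -36 (f = 4*(-9) = -36)
-885528*(-1/(7371*f)) = -885528/(-81*(-36)*91) = -885528/(2916*91) = -885528/265356 = -885528*1/265356 = -3514/1053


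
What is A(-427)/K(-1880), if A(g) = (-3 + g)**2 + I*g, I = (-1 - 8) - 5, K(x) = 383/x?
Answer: -358850640/383 ≈ -9.3695e+5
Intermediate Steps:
I = -14 (I = -9 - 5 = -14)
A(g) = (-3 + g)**2 - 14*g
A(-427)/K(-1880) = ((-3 - 427)**2 - 14*(-427))/((383/(-1880))) = ((-430)**2 + 5978)/((383*(-1/1880))) = (184900 + 5978)/(-383/1880) = 190878*(-1880/383) = -358850640/383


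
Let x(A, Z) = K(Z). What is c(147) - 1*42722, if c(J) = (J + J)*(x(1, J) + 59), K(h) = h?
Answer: 17842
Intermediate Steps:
x(A, Z) = Z
c(J) = 2*J*(59 + J) (c(J) = (J + J)*(J + 59) = (2*J)*(59 + J) = 2*J*(59 + J))
c(147) - 1*42722 = 2*147*(59 + 147) - 1*42722 = 2*147*206 - 42722 = 60564 - 42722 = 17842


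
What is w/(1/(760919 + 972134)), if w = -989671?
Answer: -1715152295563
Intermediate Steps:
w/(1/(760919 + 972134)) = -989671/(1/(760919 + 972134)) = -989671/(1/1733053) = -989671/1/1733053 = -989671*1733053 = -1715152295563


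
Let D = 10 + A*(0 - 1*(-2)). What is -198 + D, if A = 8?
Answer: -172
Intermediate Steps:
D = 26 (D = 10 + 8*(0 - 1*(-2)) = 10 + 8*(0 + 2) = 10 + 8*2 = 10 + 16 = 26)
-198 + D = -198 + 26 = -172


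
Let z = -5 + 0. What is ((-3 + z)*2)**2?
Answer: 256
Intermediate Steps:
z = -5
((-3 + z)*2)**2 = ((-3 - 5)*2)**2 = (-8*2)**2 = (-16)**2 = 256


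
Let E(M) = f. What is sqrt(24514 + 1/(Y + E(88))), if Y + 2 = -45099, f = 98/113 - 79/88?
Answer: sqrt(4930708659811102595258)/448484647 ≈ 156.57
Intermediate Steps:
f = -303/9944 (f = 98*(1/113) - 79*1/88 = 98/113 - 79/88 = -303/9944 ≈ -0.030471)
Y = -45101 (Y = -2 - 45099 = -45101)
E(M) = -303/9944
sqrt(24514 + 1/(Y + E(88))) = sqrt(24514 + 1/(-45101 - 303/9944)) = sqrt(24514 + 1/(-448484647/9944)) = sqrt(24514 - 9944/448484647) = sqrt(10994152626614/448484647) = sqrt(4930708659811102595258)/448484647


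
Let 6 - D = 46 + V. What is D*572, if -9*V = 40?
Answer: -183040/9 ≈ -20338.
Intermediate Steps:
V = -40/9 (V = -1/9*40 = -40/9 ≈ -4.4444)
D = -320/9 (D = 6 - (46 - 40/9) = 6 - 1*374/9 = 6 - 374/9 = -320/9 ≈ -35.556)
D*572 = -320/9*572 = -183040/9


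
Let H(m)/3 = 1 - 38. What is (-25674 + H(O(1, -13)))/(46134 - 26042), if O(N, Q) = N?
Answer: -25785/20092 ≈ -1.2833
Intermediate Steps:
H(m) = -111 (H(m) = 3*(1 - 38) = 3*(-37) = -111)
(-25674 + H(O(1, -13)))/(46134 - 26042) = (-25674 - 111)/(46134 - 26042) = -25785/20092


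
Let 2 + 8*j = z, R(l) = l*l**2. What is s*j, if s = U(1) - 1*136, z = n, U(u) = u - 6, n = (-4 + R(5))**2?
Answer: -2064099/8 ≈ -2.5801e+5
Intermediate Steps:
R(l) = l**3
n = 14641 (n = (-4 + 5**3)**2 = (-4 + 125)**2 = 121**2 = 14641)
U(u) = -6 + u
z = 14641
j = 14639/8 (j = -1/4 + (1/8)*14641 = -1/4 + 14641/8 = 14639/8 ≈ 1829.9)
s = -141 (s = (-6 + 1) - 1*136 = -5 - 136 = -141)
s*j = -141*14639/8 = -2064099/8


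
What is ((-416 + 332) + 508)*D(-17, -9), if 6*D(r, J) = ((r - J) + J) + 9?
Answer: -1696/3 ≈ -565.33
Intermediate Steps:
D(r, J) = 3/2 + r/6 (D(r, J) = (((r - J) + J) + 9)/6 = (r + 9)/6 = (9 + r)/6 = 3/2 + r/6)
((-416 + 332) + 508)*D(-17, -9) = ((-416 + 332) + 508)*(3/2 + (1/6)*(-17)) = (-84 + 508)*(3/2 - 17/6) = 424*(-4/3) = -1696/3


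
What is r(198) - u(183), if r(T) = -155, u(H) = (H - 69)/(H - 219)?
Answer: -911/6 ≈ -151.83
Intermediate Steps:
u(H) = (-69 + H)/(-219 + H)
r(198) - u(183) = -155 - (-69 + 183)/(-219 + 183) = -155 - 114/(-36) = -155 - (-1)*114/36 = -155 - 1*(-19/6) = -155 + 19/6 = -911/6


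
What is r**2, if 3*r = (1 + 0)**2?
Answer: 1/9 ≈ 0.11111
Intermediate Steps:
r = 1/3 (r = (1 + 0)**2/3 = (1/3)*1**2 = (1/3)*1 = 1/3 ≈ 0.33333)
r**2 = (1/3)**2 = 1/9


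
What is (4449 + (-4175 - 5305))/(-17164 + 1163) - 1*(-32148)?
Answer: 514405179/16001 ≈ 32148.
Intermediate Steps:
(4449 + (-4175 - 5305))/(-17164 + 1163) - 1*(-32148) = (4449 - 9480)/(-16001) + 32148 = -5031*(-1/16001) + 32148 = 5031/16001 + 32148 = 514405179/16001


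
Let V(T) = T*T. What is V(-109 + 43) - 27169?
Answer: -22813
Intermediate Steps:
V(T) = T²
V(-109 + 43) - 27169 = (-109 + 43)² - 27169 = (-66)² - 27169 = 4356 - 27169 = -22813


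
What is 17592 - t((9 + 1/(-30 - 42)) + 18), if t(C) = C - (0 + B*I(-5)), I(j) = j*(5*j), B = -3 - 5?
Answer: 1192681/72 ≈ 16565.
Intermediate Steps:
B = -8
I(j) = 5*j²
t(C) = 1000 + C (t(C) = C - (0 - 40*(-5)²) = C - (0 - 40*25) = C - (0 - 8*125) = C - (0 - 1000) = C - 1*(-1000) = C + 1000 = 1000 + C)
17592 - t((9 + 1/(-30 - 42)) + 18) = 17592 - (1000 + ((9 + 1/(-30 - 42)) + 18)) = 17592 - (1000 + ((9 + 1/(-72)) + 18)) = 17592 - (1000 + ((9 - 1/72) + 18)) = 17592 - (1000 + (647/72 + 18)) = 17592 - (1000 + 1943/72) = 17592 - 1*73943/72 = 17592 - 73943/72 = 1192681/72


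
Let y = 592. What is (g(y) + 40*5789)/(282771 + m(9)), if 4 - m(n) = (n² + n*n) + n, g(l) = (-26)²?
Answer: 58059/70651 ≈ 0.82177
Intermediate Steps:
g(l) = 676
m(n) = 4 - n - 2*n² (m(n) = 4 - ((n² + n*n) + n) = 4 - ((n² + n²) + n) = 4 - (2*n² + n) = 4 - (n + 2*n²) = 4 + (-n - 2*n²) = 4 - n - 2*n²)
(g(y) + 40*5789)/(282771 + m(9)) = (676 + 40*5789)/(282771 + (4 - 1*9 - 2*9²)) = (676 + 231560)/(282771 + (4 - 9 - 2*81)) = 232236/(282771 + (4 - 9 - 162)) = 232236/(282771 - 167) = 232236/282604 = 232236*(1/282604) = 58059/70651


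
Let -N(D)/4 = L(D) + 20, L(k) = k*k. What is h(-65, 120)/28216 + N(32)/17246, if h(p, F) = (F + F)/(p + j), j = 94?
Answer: -213308214/881986309 ≈ -0.24185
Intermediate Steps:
L(k) = k**2
h(p, F) = 2*F/(94 + p) (h(p, F) = (F + F)/(p + 94) = (2*F)/(94 + p) = 2*F/(94 + p))
N(D) = -80 - 4*D**2 (N(D) = -4*(D**2 + 20) = -4*(20 + D**2) = -80 - 4*D**2)
h(-65, 120)/28216 + N(32)/17246 = (2*120/(94 - 65))/28216 + (-80 - 4*32**2)/17246 = (2*120/29)*(1/28216) + (-80 - 4*1024)*(1/17246) = (2*120*(1/29))*(1/28216) + (-80 - 4096)*(1/17246) = (240/29)*(1/28216) - 4176*1/17246 = 30/102283 - 2088/8623 = -213308214/881986309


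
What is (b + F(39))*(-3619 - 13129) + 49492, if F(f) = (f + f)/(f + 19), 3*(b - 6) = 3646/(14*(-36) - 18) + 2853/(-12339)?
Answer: -11892602864/357831 ≈ -33235.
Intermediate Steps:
b = 1286296/357831 (b = 6 + (3646/(14*(-36) - 18) + 2853/(-12339))/3 = 6 + (3646/(-504 - 18) + 2853*(-1/12339))/3 = 6 + (3646/(-522) - 317/1371)/3 = 6 + (3646*(-1/522) - 317/1371)/3 = 6 + (-1823/261 - 317/1371)/3 = 6 + (⅓)*(-860690/119277) = 6 - 860690/357831 = 1286296/357831 ≈ 3.5947)
F(f) = 2*f/(19 + f) (F(f) = (2*f)/(19 + f) = 2*f/(19 + f))
(b + F(39))*(-3619 - 13129) + 49492 = (1286296/357831 + 2*39/(19 + 39))*(-3619 - 13129) + 49492 = (1286296/357831 + 2*39/58)*(-16748) + 49492 = (1286296/357831 + 2*39*(1/58))*(-16748) + 49492 = (1286296/357831 + 39/29)*(-16748) + 49492 = (1767517/357831)*(-16748) + 49492 = -29602374716/357831 + 49492 = -11892602864/357831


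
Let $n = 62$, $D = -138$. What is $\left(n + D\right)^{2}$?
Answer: $5776$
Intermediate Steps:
$\left(n + D\right)^{2} = \left(62 - 138\right)^{2} = \left(-76\right)^{2} = 5776$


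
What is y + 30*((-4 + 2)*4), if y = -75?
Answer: -315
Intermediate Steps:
y + 30*((-4 + 2)*4) = -75 + 30*((-4 + 2)*4) = -75 + 30*(-2*4) = -75 + 30*(-8) = -75 - 240 = -315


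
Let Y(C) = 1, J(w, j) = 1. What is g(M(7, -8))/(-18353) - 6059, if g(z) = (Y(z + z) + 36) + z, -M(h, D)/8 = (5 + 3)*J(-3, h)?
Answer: -111200800/18353 ≈ -6059.0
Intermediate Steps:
M(h, D) = -64 (M(h, D) = -8*(5 + 3) = -64)
g(z) = 37 + z (g(z) = (1 + 36) + z = 37 + z)
g(M(7, -8))/(-18353) - 6059 = (37 - 64)/(-18353) - 6059 = -27*(-1/18353) - 6059 = 27/18353 - 6059 = -111200800/18353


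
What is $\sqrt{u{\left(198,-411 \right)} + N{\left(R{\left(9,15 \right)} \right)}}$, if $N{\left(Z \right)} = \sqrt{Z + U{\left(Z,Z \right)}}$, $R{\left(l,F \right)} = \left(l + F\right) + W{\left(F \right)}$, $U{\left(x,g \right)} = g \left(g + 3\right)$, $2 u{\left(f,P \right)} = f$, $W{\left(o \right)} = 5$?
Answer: $\sqrt{99 + \sqrt{957}} \approx 11.399$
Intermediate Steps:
$u{\left(f,P \right)} = \frac{f}{2}$
$U{\left(x,g \right)} = g \left(3 + g\right)$
$R{\left(l,F \right)} = 5 + F + l$ ($R{\left(l,F \right)} = \left(l + F\right) + 5 = \left(F + l\right) + 5 = 5 + F + l$)
$N{\left(Z \right)} = \sqrt{Z + Z \left(3 + Z\right)}$
$\sqrt{u{\left(198,-411 \right)} + N{\left(R{\left(9,15 \right)} \right)}} = \sqrt{\frac{1}{2} \cdot 198 + \sqrt{\left(5 + 15 + 9\right) \left(4 + \left(5 + 15 + 9\right)\right)}} = \sqrt{99 + \sqrt{29 \left(4 + 29\right)}} = \sqrt{99 + \sqrt{29 \cdot 33}} = \sqrt{99 + \sqrt{957}}$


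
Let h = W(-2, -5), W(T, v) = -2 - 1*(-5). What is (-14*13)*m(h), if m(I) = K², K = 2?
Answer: -728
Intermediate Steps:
W(T, v) = 3 (W(T, v) = -2 + 5 = 3)
h = 3
m(I) = 4 (m(I) = 2² = 4)
(-14*13)*m(h) = -14*13*4 = -182*4 = -728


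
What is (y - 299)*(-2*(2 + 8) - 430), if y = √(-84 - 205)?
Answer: 134550 - 7650*I ≈ 1.3455e+5 - 7650.0*I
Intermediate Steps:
y = 17*I (y = √(-289) = 17*I ≈ 17.0*I)
(y - 299)*(-2*(2 + 8) - 430) = (17*I - 299)*(-2*(2 + 8) - 430) = (-299 + 17*I)*(-2*10 - 430) = (-299 + 17*I)*(-20 - 430) = (-299 + 17*I)*(-450) = 134550 - 7650*I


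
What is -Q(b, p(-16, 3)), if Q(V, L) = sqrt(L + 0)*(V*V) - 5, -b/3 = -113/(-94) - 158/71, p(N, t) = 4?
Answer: -308361479/22271138 ≈ -13.846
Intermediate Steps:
b = 20487/6674 (b = -3*(-113/(-94) - 158/71) = -3*(-113*(-1/94) - 158*1/71) = -3*(113/94 - 158/71) = -3*(-6829/6674) = 20487/6674 ≈ 3.0697)
Q(V, L) = -5 + sqrt(L)*V**2 (Q(V, L) = sqrt(L)*V**2 - 5 = -5 + sqrt(L)*V**2)
-Q(b, p(-16, 3)) = -(-5 + sqrt(4)*(20487/6674)**2) = -(-5 + 2*(419717169/44542276)) = -(-5 + 419717169/22271138) = -1*308361479/22271138 = -308361479/22271138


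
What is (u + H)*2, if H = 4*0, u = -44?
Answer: -88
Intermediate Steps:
H = 0
(u + H)*2 = (-44 + 0)*2 = -44*2 = -88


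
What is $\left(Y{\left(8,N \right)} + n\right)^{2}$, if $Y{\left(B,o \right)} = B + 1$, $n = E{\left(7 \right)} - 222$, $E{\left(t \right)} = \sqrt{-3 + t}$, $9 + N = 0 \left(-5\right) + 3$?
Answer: $44521$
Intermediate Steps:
$N = -6$ ($N = -9 + \left(0 \left(-5\right) + 3\right) = -9 + \left(0 + 3\right) = -9 + 3 = -6$)
$n = -220$ ($n = \sqrt{-3 + 7} - 222 = \sqrt{4} - 222 = 2 - 222 = -220$)
$Y{\left(B,o \right)} = 1 + B$
$\left(Y{\left(8,N \right)} + n\right)^{2} = \left(\left(1 + 8\right) - 220\right)^{2} = \left(9 - 220\right)^{2} = \left(-211\right)^{2} = 44521$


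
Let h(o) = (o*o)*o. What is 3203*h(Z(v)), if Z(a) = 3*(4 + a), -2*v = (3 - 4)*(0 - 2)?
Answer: 2334987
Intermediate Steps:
v = -1 (v = -(3 - 4)*(0 - 2)/2 = -(-1)*(-2)/2 = -1/2*2 = -1)
Z(a) = 12 + 3*a
h(o) = o**3 (h(o) = o**2*o = o**3)
3203*h(Z(v)) = 3203*(12 + 3*(-1))**3 = 3203*(12 - 3)**3 = 3203*9**3 = 3203*729 = 2334987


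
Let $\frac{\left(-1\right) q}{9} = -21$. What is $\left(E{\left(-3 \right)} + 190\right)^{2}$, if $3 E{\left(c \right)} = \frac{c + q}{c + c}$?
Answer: $\frac{290521}{9} \approx 32280.0$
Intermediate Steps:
$q = 189$ ($q = \left(-9\right) \left(-21\right) = 189$)
$E{\left(c \right)} = \frac{189 + c}{6 c}$ ($E{\left(c \right)} = \frac{\left(c + 189\right) \frac{1}{c + c}}{3} = \frac{\left(189 + c\right) \frac{1}{2 c}}{3} = \frac{\frac{1}{2} \frac{1}{c} \left(189 + c\right)}{3} = \frac{189 + c}{6 c}$)
$\left(E{\left(-3 \right)} + 190\right)^{2} = \left(\frac{189 - 3}{6 \left(-3\right)} + 190\right)^{2} = \left(\frac{1}{6} \left(- \frac{1}{3}\right) 186 + 190\right)^{2} = \left(- \frac{31}{3} + 190\right)^{2} = \left(\frac{539}{3}\right)^{2} = \frac{290521}{9}$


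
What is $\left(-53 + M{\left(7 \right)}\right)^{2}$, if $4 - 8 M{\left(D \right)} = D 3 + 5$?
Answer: $\frac{49729}{16} \approx 3108.1$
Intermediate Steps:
$M{\left(D \right)} = - \frac{1}{8} - \frac{3 D}{8}$ ($M{\left(D \right)} = \frac{1}{2} - \frac{D 3 + 5}{8} = \frac{1}{2} - \frac{3 D + 5}{8} = \frac{1}{2} - \frac{5 + 3 D}{8} = \frac{1}{2} - \left(\frac{5}{8} + \frac{3 D}{8}\right) = - \frac{1}{8} - \frac{3 D}{8}$)
$\left(-53 + M{\left(7 \right)}\right)^{2} = \left(-53 - \frac{11}{4}\right)^{2} = \left(- \frac{223}{4}\right)^{2} = \frac{49729}{16}$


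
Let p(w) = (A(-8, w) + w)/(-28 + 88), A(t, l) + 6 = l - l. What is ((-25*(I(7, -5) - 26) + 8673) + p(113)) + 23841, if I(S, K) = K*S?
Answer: 2042447/60 ≈ 34041.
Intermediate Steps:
A(t, l) = -6 (A(t, l) = -6 + (l - l) = -6 + 0 = -6)
p(w) = -⅒ + w/60 (p(w) = (-6 + w)/(-28 + 88) = (-6 + w)/60 = (-6 + w)*(1/60) = -⅒ + w/60)
((-25*(I(7, -5) - 26) + 8673) + p(113)) + 23841 = ((-25*(-5*7 - 26) + 8673) + (-⅒ + (1/60)*113)) + 23841 = ((-25*(-35 - 26) + 8673) + (-⅒ + 113/60)) + 23841 = ((-25*(-61) + 8673) + 107/60) + 23841 = ((1525 + 8673) + 107/60) + 23841 = (10198 + 107/60) + 23841 = 611987/60 + 23841 = 2042447/60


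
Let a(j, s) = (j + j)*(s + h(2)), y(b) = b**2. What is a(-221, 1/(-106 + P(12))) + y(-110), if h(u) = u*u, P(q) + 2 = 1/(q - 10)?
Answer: 2222264/215 ≈ 10336.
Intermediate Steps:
P(q) = -2 + 1/(-10 + q) (P(q) = -2 + 1/(q - 10) = -2 + 1/(-10 + q))
h(u) = u**2
a(j, s) = 2*j*(4 + s) (a(j, s) = (j + j)*(s + 2**2) = (2*j)*(s + 4) = (2*j)*(4 + s) = 2*j*(4 + s))
a(-221, 1/(-106 + P(12))) + y(-110) = 2*(-221)*(4 + 1/(-106 + (21 - 2*12)/(-10 + 12))) + (-110)**2 = 2*(-221)*(4 + 1/(-106 + (21 - 24)/2)) + 12100 = 2*(-221)*(4 + 1/(-106 + (1/2)*(-3))) + 12100 = 2*(-221)*(4 + 1/(-106 - 3/2)) + 12100 = 2*(-221)*(4 + 1/(-215/2)) + 12100 = 2*(-221)*(4 - 2/215) + 12100 = 2*(-221)*(858/215) + 12100 = -379236/215 + 12100 = 2222264/215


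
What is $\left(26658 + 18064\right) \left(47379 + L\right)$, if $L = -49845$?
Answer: $-110284452$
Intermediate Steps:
$\left(26658 + 18064\right) \left(47379 + L\right) = \left(26658 + 18064\right) \left(47379 - 49845\right) = 44722 \left(-2466\right) = -110284452$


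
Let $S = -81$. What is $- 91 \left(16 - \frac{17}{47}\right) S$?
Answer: $\frac{5417685}{47} \approx 1.1527 \cdot 10^{5}$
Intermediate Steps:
$- 91 \left(16 - \frac{17}{47}\right) S = - 91 \left(16 - \frac{17}{47}\right) \left(-81\right) = \left(-91\right) \frac{735}{47} \left(-81\right) = \left(- \frac{66885}{47}\right) \left(-81\right) = \frac{5417685}{47}$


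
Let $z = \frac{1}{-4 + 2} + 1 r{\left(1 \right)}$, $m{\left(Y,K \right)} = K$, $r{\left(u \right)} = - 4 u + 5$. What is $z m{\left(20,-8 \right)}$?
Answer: $-4$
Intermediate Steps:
$r{\left(u \right)} = 5 - 4 u$
$z = \frac{1}{2}$ ($z = \frac{1}{-4 + 2} + 1 \left(5 - 4\right) = \frac{1}{-2} + 1 \left(5 - 4\right) = - \frac{1}{2} + 1 \cdot 1 = - \frac{1}{2} + 1 = \frac{1}{2} \approx 0.5$)
$z m{\left(20,-8 \right)} = \frac{1}{2} \left(-8\right) = -4$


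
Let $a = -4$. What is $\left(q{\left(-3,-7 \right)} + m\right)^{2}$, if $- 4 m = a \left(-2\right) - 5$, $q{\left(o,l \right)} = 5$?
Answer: $\frac{289}{16} \approx 18.063$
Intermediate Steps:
$m = - \frac{3}{4}$ ($m = - \frac{\left(-4\right) \left(-2\right) - 5}{4} = - \frac{8 - 5}{4} = \left(- \frac{1}{4}\right) 3 = - \frac{3}{4} \approx -0.75$)
$\left(q{\left(-3,-7 \right)} + m\right)^{2} = \left(5 - \frac{3}{4}\right)^{2} = \left(\frac{17}{4}\right)^{2} = \frac{289}{16}$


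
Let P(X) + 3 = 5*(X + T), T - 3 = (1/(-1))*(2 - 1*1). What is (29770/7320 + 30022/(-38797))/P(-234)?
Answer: -93522565/33028506852 ≈ -0.0028316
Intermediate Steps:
T = 2 (T = 3 + (1/(-1))*(2 - 1*1) = 3 + (1*(-1))*(2 - 1) = 3 - 1*1 = 3 - 1 = 2)
P(X) = 7 + 5*X (P(X) = -3 + 5*(X + 2) = -3 + 5*(2 + X) = -3 + (10 + 5*X) = 7 + 5*X)
(29770/7320 + 30022/(-38797))/P(-234) = (29770/7320 + 30022/(-38797))/(7 + 5*(-234)) = (29770*(1/7320) + 30022*(-1/38797))/(7 - 1170) = (2977/732 - 30022/38797)/(-1163) = (93522565/28399404)*(-1/1163) = -93522565/33028506852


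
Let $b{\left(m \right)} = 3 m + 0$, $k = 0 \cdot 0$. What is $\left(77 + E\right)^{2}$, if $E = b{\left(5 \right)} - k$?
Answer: $8464$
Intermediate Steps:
$k = 0$
$b{\left(m \right)} = 3 m$
$E = 15$ ($E = 3 \cdot 5 - 0 = 15 + 0 = 15$)
$\left(77 + E\right)^{2} = \left(77 + 15\right)^{2} = 92^{2} = 8464$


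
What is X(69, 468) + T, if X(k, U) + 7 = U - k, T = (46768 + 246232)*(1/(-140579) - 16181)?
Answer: -666489623293032/140579 ≈ -4.7410e+9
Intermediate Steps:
T = -666489678400000/140579 (T = 293000*(-1/140579 - 16181) = 293000*(-2274708800/140579) = -666489678400000/140579 ≈ -4.7410e+9)
X(k, U) = -7 + U - k (X(k, U) = -7 + (U - k) = -7 + U - k)
X(69, 468) + T = (-7 + 468 - 1*69) - 666489678400000/140579 = (-7 + 468 - 69) - 666489678400000/140579 = 392 - 666489678400000/140579 = -666489623293032/140579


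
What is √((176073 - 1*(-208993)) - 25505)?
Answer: √359561 ≈ 599.63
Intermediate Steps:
√((176073 - 1*(-208993)) - 25505) = √((176073 + 208993) - 25505) = √(385066 - 25505) = √359561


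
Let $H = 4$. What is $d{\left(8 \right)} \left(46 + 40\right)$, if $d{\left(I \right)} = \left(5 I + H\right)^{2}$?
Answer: $166496$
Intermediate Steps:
$d{\left(I \right)} = \left(4 + 5 I\right)^{2}$ ($d{\left(I \right)} = \left(5 I + 4\right)^{2} = \left(4 + 5 I\right)^{2}$)
$d{\left(8 \right)} \left(46 + 40\right) = \left(4 + 5 \cdot 8\right)^{2} \left(46 + 40\right) = \left(4 + 40\right)^{2} \cdot 86 = 44^{2} \cdot 86 = 1936 \cdot 86 = 166496$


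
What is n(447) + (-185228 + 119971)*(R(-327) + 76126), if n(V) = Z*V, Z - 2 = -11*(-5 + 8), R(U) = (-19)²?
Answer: -4991326016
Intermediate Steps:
R(U) = 361
Z = -31 (Z = 2 - 11*(-5 + 8) = 2 - 11*3 = 2 - 33 = -31)
n(V) = -31*V
n(447) + (-185228 + 119971)*(R(-327) + 76126) = -31*447 + (-185228 + 119971)*(361 + 76126) = -13857 - 65257*76487 = -13857 - 4991312159 = -4991326016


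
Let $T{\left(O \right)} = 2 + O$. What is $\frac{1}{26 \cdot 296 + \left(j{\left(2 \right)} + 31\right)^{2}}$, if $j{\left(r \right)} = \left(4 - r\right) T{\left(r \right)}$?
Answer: $\frac{1}{9217} \approx 0.0001085$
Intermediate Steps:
$j{\left(r \right)} = \left(2 + r\right) \left(4 - r\right)$ ($j{\left(r \right)} = \left(4 - r\right) \left(2 + r\right) = \left(2 + r\right) \left(4 - r\right)$)
$\frac{1}{26 \cdot 296 + \left(j{\left(2 \right)} + 31\right)^{2}} = \frac{1}{26 \cdot 296 + \left(- \left(-4 + 2\right) \left(2 + 2\right) + 31\right)^{2}} = \frac{1}{7696 + \left(\left(-1\right) \left(-2\right) 4 + 31\right)^{2}} = \frac{1}{7696 + \left(8 + 31\right)^{2}} = \frac{1}{7696 + 39^{2}} = \frac{1}{7696 + 1521} = \frac{1}{9217}$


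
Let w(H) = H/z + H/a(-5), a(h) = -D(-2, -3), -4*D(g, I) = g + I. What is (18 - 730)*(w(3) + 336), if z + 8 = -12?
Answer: -1187082/5 ≈ -2.3742e+5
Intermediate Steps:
z = -20 (z = -8 - 12 = -20)
D(g, I) = -I/4 - g/4 (D(g, I) = -(g + I)/4 = -(I + g)/4 = -I/4 - g/4)
a(h) = -5/4 (a(h) = -(-¼*(-3) - ¼*(-2)) = -(¾ + ½) = -1*5/4 = -5/4)
w(H) = -17*H/20 (w(H) = H/(-20) + H/(-5/4) = H*(-1/20) + H*(-⅘) = -H/20 - 4*H/5 = -17*H/20)
(18 - 730)*(w(3) + 336) = (18 - 730)*(-17/20*3 + 336) = -712*(-51/20 + 336) = -712*6669/20 = -1187082/5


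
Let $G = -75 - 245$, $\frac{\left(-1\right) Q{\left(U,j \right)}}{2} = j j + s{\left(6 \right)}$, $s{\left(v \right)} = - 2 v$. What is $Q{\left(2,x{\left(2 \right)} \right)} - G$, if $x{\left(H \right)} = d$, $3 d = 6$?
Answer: $336$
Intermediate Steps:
$d = 2$ ($d = \frac{1}{3} \cdot 6 = 2$)
$x{\left(H \right)} = 2$
$Q{\left(U,j \right)} = 24 - 2 j^{2}$ ($Q{\left(U,j \right)} = - 2 \left(j j - 12\right) = - 2 \left(j^{2} - 12\right) = - 2 \left(-12 + j^{2}\right) = 24 - 2 j^{2}$)
$G = -320$
$Q{\left(2,x{\left(2 \right)} \right)} - G = \left(24 - 2 \cdot 2^{2}\right) - -320 = \left(24 - 8\right) + 320 = 16 + 320 = 336$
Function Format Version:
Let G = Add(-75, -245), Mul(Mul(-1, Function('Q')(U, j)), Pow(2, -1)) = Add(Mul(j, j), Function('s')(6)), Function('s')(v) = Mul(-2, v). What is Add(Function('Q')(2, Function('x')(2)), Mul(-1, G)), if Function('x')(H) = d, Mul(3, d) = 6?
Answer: 336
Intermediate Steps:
d = 2 (d = Mul(Rational(1, 3), 6) = 2)
Function('x')(H) = 2
Function('Q')(U, j) = Add(24, Mul(-2, Pow(j, 2))) (Function('Q')(U, j) = Mul(-2, Add(Mul(j, j), Mul(-2, 6))) = Mul(-2, Add(Pow(j, 2), -12)) = Mul(-2, Add(-12, Pow(j, 2))) = Add(24, Mul(-2, Pow(j, 2))))
G = -320
Add(Function('Q')(2, Function('x')(2)), Mul(-1, G)) = Add(Add(24, Mul(-2, Pow(2, 2))), Mul(-1, -320)) = Add(Add(24, Mul(-2, 4)), 320) = Add(Add(24, -8), 320) = Add(16, 320) = 336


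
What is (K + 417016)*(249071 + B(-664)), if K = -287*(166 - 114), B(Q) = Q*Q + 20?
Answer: 277438252804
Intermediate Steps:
B(Q) = 20 + Q**2 (B(Q) = Q**2 + 20 = 20 + Q**2)
K = -14924 (K = -287*52 = -14924)
(K + 417016)*(249071 + B(-664)) = (-14924 + 417016)*(249071 + (20 + (-664)**2)) = 402092*(249071 + (20 + 440896)) = 402092*(249071 + 440916) = 402092*689987 = 277438252804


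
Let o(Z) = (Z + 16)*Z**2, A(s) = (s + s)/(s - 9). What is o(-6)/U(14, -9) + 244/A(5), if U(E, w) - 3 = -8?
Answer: -848/5 ≈ -169.60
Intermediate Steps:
U(E, w) = -5 (U(E, w) = 3 - 8 = -5)
A(s) = 2*s/(-9 + s) (A(s) = (2*s)/(-9 + s) = 2*s/(-9 + s))
o(Z) = Z**2*(16 + Z) (o(Z) = (16 + Z)*Z**2 = Z**2*(16 + Z))
o(-6)/U(14, -9) + 244/A(5) = ((-6)**2*(16 - 6))/(-5) + 244/((2*5/(-9 + 5))) = (36*10)*(-1/5) + 244/((2*5/(-4))) = 360*(-1/5) + 244/((2*5*(-1/4))) = -72 + 244/(-5/2) = -72 + 244*(-2/5) = -72 - 488/5 = -848/5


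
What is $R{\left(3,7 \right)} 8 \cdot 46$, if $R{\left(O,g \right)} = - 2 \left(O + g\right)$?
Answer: $-7360$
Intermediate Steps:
$R{\left(O,g \right)} = - 2 O - 2 g$
$R{\left(3,7 \right)} 8 \cdot 46 = \left(\left(-2\right) 3 - 14\right) 8 \cdot 46 = \left(-6 - 14\right) 8 \cdot 46 = \left(-20\right) 8 \cdot 46 = \left(-160\right) 46 = -7360$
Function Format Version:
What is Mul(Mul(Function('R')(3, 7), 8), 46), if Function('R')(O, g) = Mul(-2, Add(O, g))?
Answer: -7360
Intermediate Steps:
Function('R')(O, g) = Add(Mul(-2, O), Mul(-2, g))
Mul(Mul(Function('R')(3, 7), 8), 46) = Mul(Mul(Add(Mul(-2, 3), Mul(-2, 7)), 8), 46) = Mul(Mul(Add(-6, -14), 8), 46) = Mul(Mul(-20, 8), 46) = Mul(-160, 46) = -7360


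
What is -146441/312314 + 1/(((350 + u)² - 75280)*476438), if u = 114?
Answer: -4884462161361107/10417068413300256 ≈ -0.46889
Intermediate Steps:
-146441/312314 + 1/(((350 + u)² - 75280)*476438) = -146441/312314 + 1/((350 + 114)² - 75280*476438) = -146441*1/312314 + (1/476438)/(464² - 75280) = -146441/312314 + (1/476438)/(215296 - 75280) = -146441/312314 + (1/476438)/140016 = -146441/312314 + (1/140016)*(1/476438) = -146441/312314 + 1/66708943008 = -4884462161361107/10417068413300256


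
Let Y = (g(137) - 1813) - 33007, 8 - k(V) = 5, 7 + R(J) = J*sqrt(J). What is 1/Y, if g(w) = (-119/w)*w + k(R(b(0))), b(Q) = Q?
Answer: -1/34936 ≈ -2.8624e-5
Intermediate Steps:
R(J) = -7 + J**(3/2) (R(J) = -7 + J*sqrt(J) = -7 + J**(3/2))
k(V) = 3 (k(V) = 8 - 1*5 = 8 - 5 = 3)
g(w) = -116 (g(w) = (-119/w)*w + 3 = -119 + 3 = -116)
Y = -34936 (Y = (-116 - 1813) - 33007 = -1929 - 33007 = -34936)
1/Y = 1/(-34936) = -1/34936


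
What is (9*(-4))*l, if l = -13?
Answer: 468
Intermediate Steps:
(9*(-4))*l = (9*(-4))*(-13) = -36*(-13) = 468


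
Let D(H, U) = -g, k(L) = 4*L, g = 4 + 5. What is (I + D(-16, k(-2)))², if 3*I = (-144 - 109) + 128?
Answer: 23104/9 ≈ 2567.1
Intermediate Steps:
g = 9
D(H, U) = -9 (D(H, U) = -1*9 = -9)
I = -125/3 (I = ((-144 - 109) + 128)/3 = (-253 + 128)/3 = (⅓)*(-125) = -125/3 ≈ -41.667)
(I + D(-16, k(-2)))² = (-125/3 - 9)² = (-152/3)² = 23104/9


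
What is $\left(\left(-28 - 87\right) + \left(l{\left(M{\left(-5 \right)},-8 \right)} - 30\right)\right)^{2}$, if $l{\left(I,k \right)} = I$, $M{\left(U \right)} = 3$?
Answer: $20164$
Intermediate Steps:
$\left(\left(-28 - 87\right) + \left(l{\left(M{\left(-5 \right)},-8 \right)} - 30\right)\right)^{2} = \left(\left(-28 - 87\right) + \left(3 - 30\right)\right)^{2} = \left(-115 - 27\right)^{2} = \left(-142\right)^{2} = 20164$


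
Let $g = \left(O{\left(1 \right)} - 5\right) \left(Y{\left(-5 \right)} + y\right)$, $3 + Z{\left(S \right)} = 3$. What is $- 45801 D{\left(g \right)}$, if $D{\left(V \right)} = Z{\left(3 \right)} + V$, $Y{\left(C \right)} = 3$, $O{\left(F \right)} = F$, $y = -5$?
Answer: $-366408$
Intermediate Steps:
$Z{\left(S \right)} = 0$ ($Z{\left(S \right)} = -3 + 3 = 0$)
$g = 8$ ($g = \left(1 - 5\right) \left(3 - 5\right) = \left(-4\right) \left(-2\right) = 8$)
$D{\left(V \right)} = V$ ($D{\left(V \right)} = 0 + V = V$)
$- 45801 D{\left(g \right)} = \left(-45801\right) 8 = -366408$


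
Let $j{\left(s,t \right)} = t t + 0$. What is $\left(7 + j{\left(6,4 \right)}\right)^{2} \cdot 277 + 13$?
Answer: $146546$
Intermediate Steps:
$j{\left(s,t \right)} = t^{2}$ ($j{\left(s,t \right)} = t^{2} + 0 = t^{2}$)
$\left(7 + j{\left(6,4 \right)}\right)^{2} \cdot 277 + 13 = \left(7 + 4^{2}\right)^{2} \cdot 277 + 13 = \left(7 + 16\right)^{2} \cdot 277 + 13 = 23^{2} \cdot 277 + 13 = 529 \cdot 277 + 13 = 146533 + 13 = 146546$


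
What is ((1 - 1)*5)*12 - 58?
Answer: -58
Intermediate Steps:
((1 - 1)*5)*12 - 58 = (0*5)*12 - 58 = 0*12 - 58 = 0 - 58 = -58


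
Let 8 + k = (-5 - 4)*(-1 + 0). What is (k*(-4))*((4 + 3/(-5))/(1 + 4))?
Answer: -68/25 ≈ -2.7200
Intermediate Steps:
k = 1 (k = -8 + (-5 - 4)*(-1 + 0) = -8 - 9*(-1) = -8 + 9 = 1)
(k*(-4))*((4 + 3/(-5))/(1 + 4)) = (1*(-4))*((4 + 3/(-5))/(1 + 4)) = -4*(4 + 3*(-⅕))/5 = -4*(4 - ⅗)/5 = -68/(5*5) = -4*17/25 = -68/25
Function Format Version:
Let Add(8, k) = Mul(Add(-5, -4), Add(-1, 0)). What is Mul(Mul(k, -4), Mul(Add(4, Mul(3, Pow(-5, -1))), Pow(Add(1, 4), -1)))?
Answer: Rational(-68, 25) ≈ -2.7200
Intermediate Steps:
k = 1 (k = Add(-8, Mul(Add(-5, -4), Add(-1, 0))) = Add(-8, Mul(-9, -1)) = Add(-8, 9) = 1)
Mul(Mul(k, -4), Mul(Add(4, Mul(3, Pow(-5, -1))), Pow(Add(1, 4), -1))) = Mul(Mul(1, -4), Mul(Add(4, Mul(3, Pow(-5, -1))), Pow(Add(1, 4), -1))) = Mul(-4, Mul(Add(4, Mul(3, Rational(-1, 5))), Pow(5, -1))) = Mul(-4, Mul(Add(4, Rational(-3, 5)), Rational(1, 5))) = Mul(-4, Mul(Rational(17, 5), Rational(1, 5))) = Mul(-4, Rational(17, 25)) = Rational(-68, 25)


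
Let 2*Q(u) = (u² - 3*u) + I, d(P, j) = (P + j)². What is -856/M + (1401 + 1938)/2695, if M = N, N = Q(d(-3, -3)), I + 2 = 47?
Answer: -70979/474705 ≈ -0.14952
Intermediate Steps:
I = 45 (I = -2 + 47 = 45)
Q(u) = 45/2 + u²/2 - 3*u/2 (Q(u) = ((u² - 3*u) + 45)/2 = (45 + u² - 3*u)/2 = 45/2 + u²/2 - 3*u/2)
N = 1233/2 (N = 45/2 + ((-3 - 3)²)²/2 - 3*(-3 - 3)²/2 = 45/2 + ((-6)²)²/2 - 3/2*(-6)² = 45/2 + (½)*36² - 3/2*36 = 45/2 + (½)*1296 - 54 = 45/2 + 648 - 54 = 1233/2 ≈ 616.50)
M = 1233/2 ≈ 616.50
-856/M + (1401 + 1938)/2695 = -856/1233/2 + (1401 + 1938)/2695 = -856*2/1233 + 3339*(1/2695) = -1712/1233 + 477/385 = -70979/474705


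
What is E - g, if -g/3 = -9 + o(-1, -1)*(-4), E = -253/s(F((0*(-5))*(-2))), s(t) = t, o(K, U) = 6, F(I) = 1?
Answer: -352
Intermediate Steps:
E = -253 (E = -253/1 = -253*1 = -253)
g = 99 (g = -3*(-9 + 6*(-4)) = -3*(-9 - 24) = -3*(-33) = 99)
E - g = -253 - 1*99 = -253 - 99 = -352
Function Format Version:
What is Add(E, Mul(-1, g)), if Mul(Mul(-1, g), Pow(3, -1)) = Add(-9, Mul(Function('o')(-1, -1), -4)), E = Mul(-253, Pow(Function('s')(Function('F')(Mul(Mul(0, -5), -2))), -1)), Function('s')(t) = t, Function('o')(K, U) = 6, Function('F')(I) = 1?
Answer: -352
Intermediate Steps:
E = -253 (E = Mul(-253, Pow(1, -1)) = Mul(-253, 1) = -253)
g = 99 (g = Mul(-3, Add(-9, Mul(6, -4))) = Mul(-3, Add(-9, -24)) = Mul(-3, -33) = 99)
Add(E, Mul(-1, g)) = Add(-253, Mul(-1, 99)) = Add(-253, -99) = -352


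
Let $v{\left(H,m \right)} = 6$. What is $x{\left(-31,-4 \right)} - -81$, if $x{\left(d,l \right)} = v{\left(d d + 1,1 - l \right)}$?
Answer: $87$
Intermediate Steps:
$x{\left(d,l \right)} = 6$
$x{\left(-31,-4 \right)} - -81 = 6 - -81 = 6 + 81 = 87$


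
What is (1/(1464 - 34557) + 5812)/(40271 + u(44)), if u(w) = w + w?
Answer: 192336515/1335600387 ≈ 0.14401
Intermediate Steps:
u(w) = 2*w
(1/(1464 - 34557) + 5812)/(40271 + u(44)) = (1/(1464 - 34557) + 5812)/(40271 + 2*44) = (1/(-33093) + 5812)/(40271 + 88) = (-1/33093 + 5812)/40359 = (192336515/33093)*(1/40359) = 192336515/1335600387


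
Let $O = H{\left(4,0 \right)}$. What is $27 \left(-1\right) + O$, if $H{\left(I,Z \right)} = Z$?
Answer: $-27$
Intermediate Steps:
$O = 0$
$27 \left(-1\right) + O = 27 \left(-1\right) + 0 = -27 + 0 = -27$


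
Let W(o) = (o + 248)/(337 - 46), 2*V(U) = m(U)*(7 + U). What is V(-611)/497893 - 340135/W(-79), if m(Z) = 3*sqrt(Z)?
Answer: -98979285/169 - 906*I*sqrt(611)/497893 ≈ -5.8568e+5 - 0.044979*I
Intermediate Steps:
V(U) = 3*sqrt(U)*(7 + U)/2 (V(U) = ((3*sqrt(U))*(7 + U))/2 = (3*sqrt(U)*(7 + U))/2 = 3*sqrt(U)*(7 + U)/2)
W(o) = 248/291 + o/291 (W(o) = (248 + o)/291 = (248 + o)*(1/291) = 248/291 + o/291)
V(-611)/497893 - 340135/W(-79) = (3*sqrt(-611)*(7 - 611)/2)/497893 - 340135/(248/291 + (1/291)*(-79)) = ((3/2)*(I*sqrt(611))*(-604))*(1/497893) - 340135/(248/291 - 79/291) = -906*I*sqrt(611)*(1/497893) - 340135/169/291 = -906*I*sqrt(611)/497893 - 340135*291/169 = -906*I*sqrt(611)/497893 - 98979285/169 = -98979285/169 - 906*I*sqrt(611)/497893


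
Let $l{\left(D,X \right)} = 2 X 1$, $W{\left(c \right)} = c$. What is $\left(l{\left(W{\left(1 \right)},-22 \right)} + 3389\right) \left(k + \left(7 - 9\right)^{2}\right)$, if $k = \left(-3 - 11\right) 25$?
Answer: $-1157370$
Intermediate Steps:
$l{\left(D,X \right)} = 2 X$
$k = -350$ ($k = \left(-14\right) 25 = -350$)
$\left(l{\left(W{\left(1 \right)},-22 \right)} + 3389\right) \left(k + \left(7 - 9\right)^{2}\right) = \left(2 \left(-22\right) + 3389\right) \left(-350 + \left(7 - 9\right)^{2}\right) = \left(-44 + 3389\right) \left(-350 + \left(-2\right)^{2}\right) = 3345 \left(-350 + 4\right) = 3345 \left(-346\right) = -1157370$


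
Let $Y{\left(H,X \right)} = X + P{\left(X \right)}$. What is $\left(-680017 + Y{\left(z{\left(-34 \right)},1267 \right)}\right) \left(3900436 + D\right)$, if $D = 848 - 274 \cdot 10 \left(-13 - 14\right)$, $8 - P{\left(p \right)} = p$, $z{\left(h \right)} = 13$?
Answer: $-2703215297376$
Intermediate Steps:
$P{\left(p \right)} = 8 - p$
$D = 74828$ ($D = 848 - 274 \cdot 10 \left(-27\right) = 848 - -73980 = 848 + 73980 = 74828$)
$Y{\left(H,X \right)} = 8$ ($Y{\left(H,X \right)} = X - \left(-8 + X\right) = 8$)
$\left(-680017 + Y{\left(z{\left(-34 \right)},1267 \right)}\right) \left(3900436 + D\right) = \left(-680017 + 8\right) \left(3900436 + 74828\right) = \left(-680009\right) 3975264 = -2703215297376$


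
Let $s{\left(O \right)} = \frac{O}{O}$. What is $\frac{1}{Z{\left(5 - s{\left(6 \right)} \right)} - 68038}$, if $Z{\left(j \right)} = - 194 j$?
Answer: $- \frac{1}{68814} \approx -1.4532 \cdot 10^{-5}$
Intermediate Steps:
$s{\left(O \right)} = 1$
$\frac{1}{Z{\left(5 - s{\left(6 \right)} \right)} - 68038} = \frac{1}{- 194 \left(5 - 1\right) - 68038} = \frac{1}{\left(-194\right) 4 - 68038} = \frac{1}{-776 - 68038} = \frac{1}{-68814} = - \frac{1}{68814}$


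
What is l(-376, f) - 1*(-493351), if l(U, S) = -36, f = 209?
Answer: 493315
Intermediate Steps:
l(-376, f) - 1*(-493351) = -36 - 1*(-493351) = -36 + 493351 = 493315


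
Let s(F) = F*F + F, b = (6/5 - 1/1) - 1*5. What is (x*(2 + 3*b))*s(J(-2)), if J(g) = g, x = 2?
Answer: -248/5 ≈ -49.600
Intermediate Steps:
b = -24/5 (b = (6*(⅕) - 1*1) - 5 = (6/5 - 1) - 5 = ⅕ - 5 = -24/5 ≈ -4.8000)
s(F) = F + F² (s(F) = F² + F = F + F²)
(x*(2 + 3*b))*s(J(-2)) = (2*(2 + 3*(-24/5)))*(-2*(1 - 2)) = (2*(2 - 72/5))*(-2*(-1)) = (2*(-62/5))*2 = -124/5*2 = -248/5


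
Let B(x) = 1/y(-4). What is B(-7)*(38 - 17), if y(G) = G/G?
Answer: 21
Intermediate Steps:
y(G) = 1
B(x) = 1 (B(x) = 1/1 = 1)
B(-7)*(38 - 17) = 1*(38 - 17) = 1*21 = 21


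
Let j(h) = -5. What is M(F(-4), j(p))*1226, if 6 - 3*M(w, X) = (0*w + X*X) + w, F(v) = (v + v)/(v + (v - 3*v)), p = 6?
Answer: -20842/3 ≈ -6947.3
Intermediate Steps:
F(v) = -2 (F(v) = (2*v)/(v - 2*v) = (2*v)/((-v)) = (2*v)*(-1/v) = -2)
M(w, X) = 2 - w/3 - X²/3 (M(w, X) = 2 - ((0*w + X*X) + w)/3 = 2 - ((0 + X²) + w)/3 = 2 - (X² + w)/3 = 2 - (w + X²)/3 = 2 + (-w/3 - X²/3) = 2 - w/3 - X²/3)
M(F(-4), j(p))*1226 = (2 - ⅓*(-2) - ⅓*(-5)²)*1226 = (2 + ⅔ - ⅓*25)*1226 = (2 + ⅔ - 25/3)*1226 = -17/3*1226 = -20842/3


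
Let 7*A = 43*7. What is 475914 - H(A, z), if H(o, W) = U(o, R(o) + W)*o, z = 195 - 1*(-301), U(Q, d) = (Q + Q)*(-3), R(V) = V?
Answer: 487008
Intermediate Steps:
U(Q, d) = -6*Q (U(Q, d) = (2*Q)*(-3) = -6*Q)
A = 43 (A = (43*7)/7 = (⅐)*301 = 43)
z = 496 (z = 195 + 301 = 496)
H(o, W) = -6*o² (H(o, W) = (-6*o)*o = -6*o²)
475914 - H(A, z) = 475914 - (-6)*43² = 475914 - (-6)*1849 = 475914 - 1*(-11094) = 475914 + 11094 = 487008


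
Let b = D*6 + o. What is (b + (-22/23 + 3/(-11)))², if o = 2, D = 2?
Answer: 10439361/64009 ≈ 163.09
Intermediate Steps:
b = 14 (b = 2*6 + 2 = 12 + 2 = 14)
(b + (-22/23 + 3/(-11)))² = (14 + (-22/23 + 3/(-11)))² = (14 + (-22*1/23 + 3*(-1/11)))² = (14 + (-22/23 - 3/11))² = (14 - 311/253)² = (3231/253)² = 10439361/64009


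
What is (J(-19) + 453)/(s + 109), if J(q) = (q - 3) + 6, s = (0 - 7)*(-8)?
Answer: 437/165 ≈ 2.6485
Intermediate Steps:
s = 56 (s = -7*(-8) = 56)
J(q) = 3 + q (J(q) = (-3 + q) + 6 = 3 + q)
(J(-19) + 453)/(s + 109) = ((3 - 19) + 453)/(56 + 109) = (-16 + 453)/165 = 437*(1/165) = 437/165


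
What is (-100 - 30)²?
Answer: 16900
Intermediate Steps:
(-100 - 30)² = (-130)² = 16900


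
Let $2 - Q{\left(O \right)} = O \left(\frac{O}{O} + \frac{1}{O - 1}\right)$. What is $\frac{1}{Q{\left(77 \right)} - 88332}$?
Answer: $- \frac{76}{6719009} \approx -1.1311 \cdot 10^{-5}$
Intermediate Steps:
$Q{\left(O \right)} = 2 - O \left(1 + \frac{1}{-1 + O}\right)$ ($Q{\left(O \right)} = 2 - O \left(\frac{O}{O} + \frac{1}{O - 1}\right) = 2 - O \left(1 + \frac{1}{-1 + O}\right)$)
$\frac{1}{Q{\left(77 \right)} - 88332} = \frac{1}{\frac{-2 - 77^{2} + 2 \cdot 77}{-1 + 77} - 88332} = \frac{1}{\frac{-2 - 5929 + 154}{76} - 88332} = \frac{1}{\frac{1}{76} \left(-5777\right) - 88332} = \frac{1}{- \frac{5777}{76} - 88332} = \frac{1}{- \frac{6719009}{76}} = - \frac{76}{6719009}$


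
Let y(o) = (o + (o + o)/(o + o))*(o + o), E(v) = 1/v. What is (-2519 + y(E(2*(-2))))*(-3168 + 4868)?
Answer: -8565875/2 ≈ -4.2829e+6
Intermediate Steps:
E(v) = 1/v
y(o) = 2*o*(1 + o) (y(o) = (o + (2*o)/((2*o)))*(2*o) = (o + (2*o)*(1/(2*o)))*(2*o) = (o + 1)*(2*o) = (1 + o)*(2*o) = 2*o*(1 + o))
(-2519 + y(E(2*(-2))))*(-3168 + 4868) = (-2519 + 2*(1 + 1/(2*(-2)))/((2*(-2))))*(-3168 + 4868) = (-2519 + 2*(1 + 1/(-4))/(-4))*1700 = (-2519 + 2*(-1/4)*(1 - 1/4))*1700 = (-2519 + 2*(-1/4)*(3/4))*1700 = (-2519 - 3/8)*1700 = -20155/8*1700 = -8565875/2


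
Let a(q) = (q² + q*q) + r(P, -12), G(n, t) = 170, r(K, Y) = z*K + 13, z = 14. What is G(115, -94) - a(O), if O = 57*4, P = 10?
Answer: -103951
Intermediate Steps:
r(K, Y) = 13 + 14*K (r(K, Y) = 14*K + 13 = 13 + 14*K)
O = 228
a(q) = 153 + 2*q² (a(q) = (q² + q*q) + (13 + 14*10) = (q² + q²) + (13 + 140) = 2*q² + 153 = 153 + 2*q²)
G(115, -94) - a(O) = 170 - (153 + 2*228²) = 170 - (153 + 2*51984) = 170 - (153 + 103968) = 170 - 1*104121 = 170 - 104121 = -103951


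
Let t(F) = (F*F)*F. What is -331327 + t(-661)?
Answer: -289136108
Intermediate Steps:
t(F) = F³ (t(F) = F²*F = F³)
-331327 + t(-661) = -331327 + (-661)³ = -331327 - 288804781 = -289136108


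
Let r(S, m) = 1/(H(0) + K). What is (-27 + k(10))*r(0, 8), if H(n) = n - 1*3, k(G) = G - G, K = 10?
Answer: -27/7 ≈ -3.8571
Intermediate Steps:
k(G) = 0
H(n) = -3 + n (H(n) = n - 3 = -3 + n)
r(S, m) = 1/7 (r(S, m) = 1/((-3 + 0) + 10) = 1/(-3 + 10) = 1/7)
(-27 + k(10))*r(0, 8) = (-27 + 0)*(1/7) = -27*1/7 = -27/7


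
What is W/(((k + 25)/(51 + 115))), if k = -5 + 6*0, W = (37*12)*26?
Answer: 479076/5 ≈ 95815.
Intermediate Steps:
W = 11544 (W = 444*26 = 11544)
k = -5 (k = -5 + 0 = -5)
W/(((k + 25)/(51 + 115))) = 11544/(((-5 + 25)/(51 + 115))) = 11544/((20/166)) = 11544/(((1/166)*20)) = 11544/(10/83) = 11544*(83/10) = 479076/5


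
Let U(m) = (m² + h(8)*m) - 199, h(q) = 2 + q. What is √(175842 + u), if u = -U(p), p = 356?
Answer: √45745 ≈ 213.88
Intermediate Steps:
U(m) = -199 + m² + 10*m (U(m) = (m² + (2 + 8)*m) - 199 = (m² + 10*m) - 199 = -199 + m² + 10*m)
u = -130097 (u = -(-199 + 356² + 10*356) = -(-199 + 126736 + 3560) = -1*130097 = -130097)
√(175842 + u) = √(175842 - 130097) = √45745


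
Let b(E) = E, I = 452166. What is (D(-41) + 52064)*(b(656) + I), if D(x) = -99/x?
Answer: 966649538306/41 ≈ 2.3577e+10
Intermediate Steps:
(D(-41) + 52064)*(b(656) + I) = (-99/(-41) + 52064)*(656 + 452166) = (-99*(-1/41) + 52064)*452822 = (99/41 + 52064)*452822 = (2134723/41)*452822 = 966649538306/41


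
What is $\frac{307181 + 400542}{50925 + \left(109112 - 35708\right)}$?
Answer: $\frac{707723}{124329} \approx 5.6923$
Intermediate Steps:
$\frac{307181 + 400542}{50925 + \left(109112 - 35708\right)} = \frac{707723}{50925 + \left(109112 - 35708\right)} = \frac{707723}{50925 + 73404} = \frac{707723}{124329}$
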